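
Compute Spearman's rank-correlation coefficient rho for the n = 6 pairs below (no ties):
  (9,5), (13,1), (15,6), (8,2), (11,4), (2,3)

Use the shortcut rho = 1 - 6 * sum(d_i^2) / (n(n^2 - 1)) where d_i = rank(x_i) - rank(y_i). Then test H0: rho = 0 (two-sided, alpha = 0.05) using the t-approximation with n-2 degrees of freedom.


Step 1: Rank x and y separately (midranks; no ties here).
rank(x): 9->3, 13->5, 15->6, 8->2, 11->4, 2->1
rank(y): 5->5, 1->1, 6->6, 2->2, 4->4, 3->3
Step 2: d_i = R_x(i) - R_y(i); compute d_i^2.
  (3-5)^2=4, (5-1)^2=16, (6-6)^2=0, (2-2)^2=0, (4-4)^2=0, (1-3)^2=4
sum(d^2) = 24.
Step 3: rho = 1 - 6*24 / (6*(6^2 - 1)) = 1 - 144/210 = 0.314286.
Step 4: Under H0, t = rho * sqrt((n-2)/(1-rho^2)) = 0.6621 ~ t(4).
Step 5: Two-sided p-value from the t-distribution with 4 df = 0.544093.
Step 6: alpha = 0.05. fail to reject H0.

rho = 0.3143, p = 0.544093, fail to reject H0 at alpha = 0.05.


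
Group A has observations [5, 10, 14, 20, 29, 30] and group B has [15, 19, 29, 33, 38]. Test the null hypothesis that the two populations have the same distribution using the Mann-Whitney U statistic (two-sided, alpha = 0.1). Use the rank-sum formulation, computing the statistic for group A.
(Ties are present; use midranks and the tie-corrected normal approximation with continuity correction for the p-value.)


Step 1: Combine and sort all 11 observations; assign midranks.
sorted (value, group): (5,X), (10,X), (14,X), (15,Y), (19,Y), (20,X), (29,X), (29,Y), (30,X), (33,Y), (38,Y)
ranks: 5->1, 10->2, 14->3, 15->4, 19->5, 20->6, 29->7.5, 29->7.5, 30->9, 33->10, 38->11
Step 2: Rank sum for X: R1 = 1 + 2 + 3 + 6 + 7.5 + 9 = 28.5.
Step 3: U_X = R1 - n1(n1+1)/2 = 28.5 - 6*7/2 = 28.5 - 21 = 7.5.
       U_Y = n1*n2 - U_X = 30 - 7.5 = 22.5.
Step 4: Ties are present, so use the tie-corrected normal approximation (with continuity correction) for the p-value.
Step 5: p-value = 0.200217; compare to alpha = 0.1. fail to reject H0.

U_X = 7.5, p = 0.200217, fail to reject H0 at alpha = 0.1.


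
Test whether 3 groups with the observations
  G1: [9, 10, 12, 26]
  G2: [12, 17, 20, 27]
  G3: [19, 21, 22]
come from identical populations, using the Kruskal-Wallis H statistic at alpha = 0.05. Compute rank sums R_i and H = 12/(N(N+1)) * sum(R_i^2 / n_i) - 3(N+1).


Step 1: Combine all N = 11 observations and assign midranks.
sorted (value, group, rank): (9,G1,1), (10,G1,2), (12,G1,3.5), (12,G2,3.5), (17,G2,5), (19,G3,6), (20,G2,7), (21,G3,8), (22,G3,9), (26,G1,10), (27,G2,11)
Step 2: Sum ranks within each group.
R_1 = 16.5 (n_1 = 4)
R_2 = 26.5 (n_2 = 4)
R_3 = 23 (n_3 = 3)
Step 3: H = 12/(N(N+1)) * sum(R_i^2/n_i) - 3(N+1)
     = 12/(11*12) * (16.5^2/4 + 26.5^2/4 + 23^2/3) - 3*12
     = 0.090909 * 419.958 - 36
     = 2.178030.
Step 4: Ties present; correction factor C = 1 - 6/(11^3 - 11) = 0.995455. Corrected H = 2.178030 / 0.995455 = 2.187976.
Step 5: Under H0, H ~ chi^2(2); p-value = 0.334878.
Step 6: alpha = 0.05. fail to reject H0.

H = 2.1880, df = 2, p = 0.334878, fail to reject H0.


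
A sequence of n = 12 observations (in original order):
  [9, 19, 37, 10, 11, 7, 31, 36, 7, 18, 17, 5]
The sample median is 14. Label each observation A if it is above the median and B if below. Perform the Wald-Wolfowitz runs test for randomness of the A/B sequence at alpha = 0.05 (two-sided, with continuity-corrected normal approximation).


Step 1: Compute median = 14; label A = above, B = below.
Labels in order: BAABBBAABAAB  (n_A = 6, n_B = 6)
Step 2: Count runs R = 7.
Step 3: Under H0 (random ordering), E[R] = 2*n_A*n_B/(n_A+n_B) + 1 = 2*6*6/12 + 1 = 7.0000.
        Var[R] = 2*n_A*n_B*(2*n_A*n_B - n_A - n_B) / ((n_A+n_B)^2 * (n_A+n_B-1)) = 4320/1584 = 2.7273.
        SD[R] = 1.6514.
Step 4: R = E[R], so z = 0 with no continuity correction.
Step 5: Two-sided p-value via normal approximation = 2*(1 - Phi(|z|)) = 1.000000.
Step 6: alpha = 0.05. fail to reject H0.

R = 7, z = 0.0000, p = 1.000000, fail to reject H0.


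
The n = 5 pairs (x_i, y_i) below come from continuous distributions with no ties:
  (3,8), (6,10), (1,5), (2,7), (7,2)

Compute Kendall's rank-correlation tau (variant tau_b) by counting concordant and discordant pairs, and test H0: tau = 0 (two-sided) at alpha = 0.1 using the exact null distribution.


Step 1: Enumerate the 10 unordered pairs (i,j) with i<j and classify each by sign(x_j-x_i) * sign(y_j-y_i).
  (1,2):dx=+3,dy=+2->C; (1,3):dx=-2,dy=-3->C; (1,4):dx=-1,dy=-1->C; (1,5):dx=+4,dy=-6->D
  (2,3):dx=-5,dy=-5->C; (2,4):dx=-4,dy=-3->C; (2,5):dx=+1,dy=-8->D; (3,4):dx=+1,dy=+2->C
  (3,5):dx=+6,dy=-3->D; (4,5):dx=+5,dy=-5->D
Step 2: C = 6, D = 4, total pairs = 10.
Step 3: tau = (C - D)/(n(n-1)/2) = (6 - 4)/10 = 0.200000.
Step 4: Exact two-sided p-value (enumerate n! = 120 permutations of y under H0): p = 0.816667.
Step 5: alpha = 0.1. fail to reject H0.

tau_b = 0.2000 (C=6, D=4), p = 0.816667, fail to reject H0.


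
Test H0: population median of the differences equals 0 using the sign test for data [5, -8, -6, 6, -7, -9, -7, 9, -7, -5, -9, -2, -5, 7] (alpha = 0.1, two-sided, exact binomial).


Step 1: Discard zero differences. Original n = 14; n_eff = number of nonzero differences = 14.
Nonzero differences (with sign): +5, -8, -6, +6, -7, -9, -7, +9, -7, -5, -9, -2, -5, +7
Step 2: Count signs: positive = 4, negative = 10.
Step 3: Under H0: P(positive) = 0.5, so the number of positives S ~ Bin(14, 0.5).
Step 4: Two-sided exact p-value = sum of Bin(14,0.5) probabilities at or below the observed probability = 0.179565.
Step 5: alpha = 0.1. fail to reject H0.

n_eff = 14, pos = 4, neg = 10, p = 0.179565, fail to reject H0.


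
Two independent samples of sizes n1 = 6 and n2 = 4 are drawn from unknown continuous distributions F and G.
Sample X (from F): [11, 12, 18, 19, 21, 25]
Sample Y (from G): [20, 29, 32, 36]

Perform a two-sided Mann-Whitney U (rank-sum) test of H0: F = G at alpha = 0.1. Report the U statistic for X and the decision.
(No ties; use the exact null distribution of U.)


Step 1: Combine and sort all 10 observations; assign midranks.
sorted (value, group): (11,X), (12,X), (18,X), (19,X), (20,Y), (21,X), (25,X), (29,Y), (32,Y), (36,Y)
ranks: 11->1, 12->2, 18->3, 19->4, 20->5, 21->6, 25->7, 29->8, 32->9, 36->10
Step 2: Rank sum for X: R1 = 1 + 2 + 3 + 4 + 6 + 7 = 23.
Step 3: U_X = R1 - n1(n1+1)/2 = 23 - 6*7/2 = 23 - 21 = 2.
       U_Y = n1*n2 - U_X = 24 - 2 = 22.
Step 4: No ties, so the exact null distribution of U (based on enumerating the C(10,6) = 210 equally likely rank assignments) gives the two-sided p-value.
Step 5: p-value = 0.038095; compare to alpha = 0.1. reject H0.

U_X = 2, p = 0.038095, reject H0 at alpha = 0.1.


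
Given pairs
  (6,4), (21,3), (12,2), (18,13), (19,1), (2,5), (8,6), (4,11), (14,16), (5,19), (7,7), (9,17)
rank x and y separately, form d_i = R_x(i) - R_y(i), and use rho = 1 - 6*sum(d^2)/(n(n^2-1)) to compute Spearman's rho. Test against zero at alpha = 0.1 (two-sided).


Step 1: Rank x and y separately (midranks; no ties here).
rank(x): 6->4, 21->12, 12->8, 18->10, 19->11, 2->1, 8->6, 4->2, 14->9, 5->3, 7->5, 9->7
rank(y): 4->4, 3->3, 2->2, 13->9, 1->1, 5->5, 6->6, 11->8, 16->10, 19->12, 7->7, 17->11
Step 2: d_i = R_x(i) - R_y(i); compute d_i^2.
  (4-4)^2=0, (12-3)^2=81, (8-2)^2=36, (10-9)^2=1, (11-1)^2=100, (1-5)^2=16, (6-6)^2=0, (2-8)^2=36, (9-10)^2=1, (3-12)^2=81, (5-7)^2=4, (7-11)^2=16
sum(d^2) = 372.
Step 3: rho = 1 - 6*372 / (12*(12^2 - 1)) = 1 - 2232/1716 = -0.300699.
Step 4: Under H0, t = rho * sqrt((n-2)/(1-rho^2)) = -0.9970 ~ t(10).
Step 5: Two-sided p-value from the t-distribution with 10 df = 0.342260.
Step 6: alpha = 0.1. fail to reject H0.

rho = -0.3007, p = 0.342260, fail to reject H0 at alpha = 0.1.


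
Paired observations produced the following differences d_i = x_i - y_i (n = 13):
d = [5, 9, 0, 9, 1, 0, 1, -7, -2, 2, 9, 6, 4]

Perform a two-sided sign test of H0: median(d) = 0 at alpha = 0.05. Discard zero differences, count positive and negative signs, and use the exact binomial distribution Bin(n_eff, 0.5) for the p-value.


Step 1: Discard zero differences. Original n = 13; n_eff = number of nonzero differences = 11.
Nonzero differences (with sign): +5, +9, +9, +1, +1, -7, -2, +2, +9, +6, +4
Step 2: Count signs: positive = 9, negative = 2.
Step 3: Under H0: P(positive) = 0.5, so the number of positives S ~ Bin(11, 0.5).
Step 4: Two-sided exact p-value = sum of Bin(11,0.5) probabilities at or below the observed probability = 0.065430.
Step 5: alpha = 0.05. fail to reject H0.

n_eff = 11, pos = 9, neg = 2, p = 0.065430, fail to reject H0.


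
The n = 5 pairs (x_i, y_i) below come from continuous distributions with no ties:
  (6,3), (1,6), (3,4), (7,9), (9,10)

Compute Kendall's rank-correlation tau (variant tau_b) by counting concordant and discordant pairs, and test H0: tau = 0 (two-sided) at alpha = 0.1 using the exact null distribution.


Step 1: Enumerate the 10 unordered pairs (i,j) with i<j and classify each by sign(x_j-x_i) * sign(y_j-y_i).
  (1,2):dx=-5,dy=+3->D; (1,3):dx=-3,dy=+1->D; (1,4):dx=+1,dy=+6->C; (1,5):dx=+3,dy=+7->C
  (2,3):dx=+2,dy=-2->D; (2,4):dx=+6,dy=+3->C; (2,5):dx=+8,dy=+4->C; (3,4):dx=+4,dy=+5->C
  (3,5):dx=+6,dy=+6->C; (4,5):dx=+2,dy=+1->C
Step 2: C = 7, D = 3, total pairs = 10.
Step 3: tau = (C - D)/(n(n-1)/2) = (7 - 3)/10 = 0.400000.
Step 4: Exact two-sided p-value (enumerate n! = 120 permutations of y under H0): p = 0.483333.
Step 5: alpha = 0.1. fail to reject H0.

tau_b = 0.4000 (C=7, D=3), p = 0.483333, fail to reject H0.


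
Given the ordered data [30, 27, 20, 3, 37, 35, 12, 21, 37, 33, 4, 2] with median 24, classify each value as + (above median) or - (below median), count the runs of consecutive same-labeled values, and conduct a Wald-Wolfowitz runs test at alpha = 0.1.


Step 1: Compute median = 24; label A = above, B = below.
Labels in order: AABBAABBAABB  (n_A = 6, n_B = 6)
Step 2: Count runs R = 6.
Step 3: Under H0 (random ordering), E[R] = 2*n_A*n_B/(n_A+n_B) + 1 = 2*6*6/12 + 1 = 7.0000.
        Var[R] = 2*n_A*n_B*(2*n_A*n_B - n_A - n_B) / ((n_A+n_B)^2 * (n_A+n_B-1)) = 4320/1584 = 2.7273.
        SD[R] = 1.6514.
Step 4: Continuity-corrected z = (R + 0.5 - E[R]) / SD[R] = (6 + 0.5 - 7.0000) / 1.6514 = -0.3028.
Step 5: Two-sided p-value via normal approximation = 2*(1 - Phi(|z|)) = 0.762069.
Step 6: alpha = 0.1. fail to reject H0.

R = 6, z = -0.3028, p = 0.762069, fail to reject H0.


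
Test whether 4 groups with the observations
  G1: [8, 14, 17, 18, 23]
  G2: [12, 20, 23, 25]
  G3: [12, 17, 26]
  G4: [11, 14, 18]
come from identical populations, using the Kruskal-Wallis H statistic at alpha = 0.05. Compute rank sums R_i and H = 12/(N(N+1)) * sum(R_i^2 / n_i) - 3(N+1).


Step 1: Combine all N = 15 observations and assign midranks.
sorted (value, group, rank): (8,G1,1), (11,G4,2), (12,G2,3.5), (12,G3,3.5), (14,G1,5.5), (14,G4,5.5), (17,G1,7.5), (17,G3,7.5), (18,G1,9.5), (18,G4,9.5), (20,G2,11), (23,G1,12.5), (23,G2,12.5), (25,G2,14), (26,G3,15)
Step 2: Sum ranks within each group.
R_1 = 36 (n_1 = 5)
R_2 = 41 (n_2 = 4)
R_3 = 26 (n_3 = 3)
R_4 = 17 (n_4 = 3)
Step 3: H = 12/(N(N+1)) * sum(R_i^2/n_i) - 3(N+1)
     = 12/(15*16) * (36^2/5 + 41^2/4 + 26^2/3 + 17^2/3) - 3*16
     = 0.050000 * 1001.12 - 48
     = 2.055833.
Step 4: Ties present; correction factor C = 1 - 30/(15^3 - 15) = 0.991071. Corrected H = 2.055833 / 0.991071 = 2.074354.
Step 5: Under H0, H ~ chi^2(3); p-value = 0.557118.
Step 6: alpha = 0.05. fail to reject H0.

H = 2.0744, df = 3, p = 0.557118, fail to reject H0.


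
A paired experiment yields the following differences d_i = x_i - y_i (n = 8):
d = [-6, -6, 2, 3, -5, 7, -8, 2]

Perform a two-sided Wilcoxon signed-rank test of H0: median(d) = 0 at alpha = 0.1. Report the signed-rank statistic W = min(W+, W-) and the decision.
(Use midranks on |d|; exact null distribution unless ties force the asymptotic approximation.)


Step 1: Drop any zero differences (none here) and take |d_i|.
|d| = [6, 6, 2, 3, 5, 7, 8, 2]
Step 2: Midrank |d_i| (ties get averaged ranks).
ranks: |6|->5.5, |6|->5.5, |2|->1.5, |3|->3, |5|->4, |7|->7, |8|->8, |2|->1.5
Step 3: Attach original signs; sum ranks with positive sign and with negative sign.
W+ = 1.5 + 3 + 7 + 1.5 = 13
W- = 5.5 + 5.5 + 4 + 8 = 23
(Check: W+ + W- = 36 should equal n(n+1)/2 = 36.)
Step 4: Test statistic W = min(W+, W-) = 13.
Step 5: Ties in |d|, so use the tie-corrected normal approximation.
        E[W] = n(n+1)/4 = 8*9/4 = 18.
        Tie groups: |d|=2 (t=2), |d|=6 (t=2); sum(t^3 - t) = 12.
        Var[W] = n(n+1)(2n+1)/24 - sum(t^3-t)/48 = 1224/24 - 12/48 = 50.75.
        z = (W - E[W]) / sqrt(Var[W]) = (13 - 18) / 7.1239 = -0.7019.
        Two-sided p = 2*Phi(z) = 0.482765.
Step 6: alpha = 0.1. fail to reject H0.

W+ = 13, W- = 23, W = min = 13, p = 0.482765, fail to reject H0.


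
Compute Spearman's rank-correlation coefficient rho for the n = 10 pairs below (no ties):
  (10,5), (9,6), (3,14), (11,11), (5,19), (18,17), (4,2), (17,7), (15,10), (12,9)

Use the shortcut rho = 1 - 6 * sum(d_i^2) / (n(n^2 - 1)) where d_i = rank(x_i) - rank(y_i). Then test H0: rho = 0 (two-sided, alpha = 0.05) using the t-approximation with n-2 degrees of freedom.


Step 1: Rank x and y separately (midranks; no ties here).
rank(x): 10->5, 9->4, 3->1, 11->6, 5->3, 18->10, 4->2, 17->9, 15->8, 12->7
rank(y): 5->2, 6->3, 14->8, 11->7, 19->10, 17->9, 2->1, 7->4, 10->6, 9->5
Step 2: d_i = R_x(i) - R_y(i); compute d_i^2.
  (5-2)^2=9, (4-3)^2=1, (1-8)^2=49, (6-7)^2=1, (3-10)^2=49, (10-9)^2=1, (2-1)^2=1, (9-4)^2=25, (8-6)^2=4, (7-5)^2=4
sum(d^2) = 144.
Step 3: rho = 1 - 6*144 / (10*(10^2 - 1)) = 1 - 864/990 = 0.127273.
Step 4: Under H0, t = rho * sqrt((n-2)/(1-rho^2)) = 0.3629 ~ t(8).
Step 5: Two-sided p-value from the t-distribution with 8 df = 0.726057.
Step 6: alpha = 0.05. fail to reject H0.

rho = 0.1273, p = 0.726057, fail to reject H0 at alpha = 0.05.


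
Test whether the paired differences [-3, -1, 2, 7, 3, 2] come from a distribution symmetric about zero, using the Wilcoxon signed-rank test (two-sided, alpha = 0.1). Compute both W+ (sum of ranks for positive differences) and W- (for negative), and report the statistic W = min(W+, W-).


Step 1: Drop any zero differences (none here) and take |d_i|.
|d| = [3, 1, 2, 7, 3, 2]
Step 2: Midrank |d_i| (ties get averaged ranks).
ranks: |3|->4.5, |1|->1, |2|->2.5, |7|->6, |3|->4.5, |2|->2.5
Step 3: Attach original signs; sum ranks with positive sign and with negative sign.
W+ = 2.5 + 6 + 4.5 + 2.5 = 15.5
W- = 4.5 + 1 = 5.5
(Check: W+ + W- = 21 should equal n(n+1)/2 = 21.)
Step 4: Test statistic W = min(W+, W-) = 5.5.
Step 5: Ties in |d|, so use the tie-corrected normal approximation.
        E[W] = n(n+1)/4 = 6*7/4 = 10.5.
        Tie groups: |d|=2 (t=2), |d|=3 (t=2); sum(t^3 - t) = 12.
        Var[W] = n(n+1)(2n+1)/24 - sum(t^3-t)/48 = 546/24 - 12/48 = 22.5.
        z = (W - E[W]) / sqrt(Var[W]) = (5.5 - 10.5) / 4.7434 = -1.0541.
        Two-sided p = 2*Phi(z) = 0.291841.
Step 6: alpha = 0.1. fail to reject H0.

W+ = 15.5, W- = 5.5, W = min = 5.5, p = 0.291841, fail to reject H0.


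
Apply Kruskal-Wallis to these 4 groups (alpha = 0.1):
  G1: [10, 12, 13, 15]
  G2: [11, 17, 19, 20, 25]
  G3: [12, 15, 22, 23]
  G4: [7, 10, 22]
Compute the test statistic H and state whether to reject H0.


Step 1: Combine all N = 16 observations and assign midranks.
sorted (value, group, rank): (7,G4,1), (10,G1,2.5), (10,G4,2.5), (11,G2,4), (12,G1,5.5), (12,G3,5.5), (13,G1,7), (15,G1,8.5), (15,G3,8.5), (17,G2,10), (19,G2,11), (20,G2,12), (22,G3,13.5), (22,G4,13.5), (23,G3,15), (25,G2,16)
Step 2: Sum ranks within each group.
R_1 = 23.5 (n_1 = 4)
R_2 = 53 (n_2 = 5)
R_3 = 42.5 (n_3 = 4)
R_4 = 17 (n_4 = 3)
Step 3: H = 12/(N(N+1)) * sum(R_i^2/n_i) - 3(N+1)
     = 12/(16*17) * (23.5^2/4 + 53^2/5 + 42.5^2/4 + 17^2/3) - 3*17
     = 0.044118 * 1247.76 - 51
     = 4.048162.
Step 4: Ties present; correction factor C = 1 - 24/(16^3 - 16) = 0.994118. Corrected H = 4.048162 / 0.994118 = 4.072115.
Step 5: Under H0, H ~ chi^2(3); p-value = 0.253782.
Step 6: alpha = 0.1. fail to reject H0.

H = 4.0721, df = 3, p = 0.253782, fail to reject H0.


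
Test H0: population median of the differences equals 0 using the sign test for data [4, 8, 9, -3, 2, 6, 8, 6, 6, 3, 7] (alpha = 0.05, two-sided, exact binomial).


Step 1: Discard zero differences. Original n = 11; n_eff = number of nonzero differences = 11.
Nonzero differences (with sign): +4, +8, +9, -3, +2, +6, +8, +6, +6, +3, +7
Step 2: Count signs: positive = 10, negative = 1.
Step 3: Under H0: P(positive) = 0.5, so the number of positives S ~ Bin(11, 0.5).
Step 4: Two-sided exact p-value = sum of Bin(11,0.5) probabilities at or below the observed probability = 0.011719.
Step 5: alpha = 0.05. reject H0.

n_eff = 11, pos = 10, neg = 1, p = 0.011719, reject H0.


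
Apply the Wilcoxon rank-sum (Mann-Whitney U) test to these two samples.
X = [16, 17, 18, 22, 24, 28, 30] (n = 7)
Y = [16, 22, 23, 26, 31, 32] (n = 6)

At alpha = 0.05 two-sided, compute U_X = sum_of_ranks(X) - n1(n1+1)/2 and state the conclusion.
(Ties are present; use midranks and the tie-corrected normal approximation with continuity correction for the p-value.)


Step 1: Combine and sort all 13 observations; assign midranks.
sorted (value, group): (16,X), (16,Y), (17,X), (18,X), (22,X), (22,Y), (23,Y), (24,X), (26,Y), (28,X), (30,X), (31,Y), (32,Y)
ranks: 16->1.5, 16->1.5, 17->3, 18->4, 22->5.5, 22->5.5, 23->7, 24->8, 26->9, 28->10, 30->11, 31->12, 32->13
Step 2: Rank sum for X: R1 = 1.5 + 3 + 4 + 5.5 + 8 + 10 + 11 = 43.
Step 3: U_X = R1 - n1(n1+1)/2 = 43 - 7*8/2 = 43 - 28 = 15.
       U_Y = n1*n2 - U_X = 42 - 15 = 27.
Step 4: Ties are present, so use the tie-corrected normal approximation (with continuity correction) for the p-value.
Step 5: p-value = 0.430766; compare to alpha = 0.05. fail to reject H0.

U_X = 15, p = 0.430766, fail to reject H0 at alpha = 0.05.


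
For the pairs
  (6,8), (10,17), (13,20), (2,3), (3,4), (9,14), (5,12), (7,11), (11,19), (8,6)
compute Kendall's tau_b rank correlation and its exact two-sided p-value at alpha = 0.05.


Step 1: Enumerate the 45 unordered pairs (i,j) with i<j and classify each by sign(x_j-x_i) * sign(y_j-y_i).
  (1,2):dx=+4,dy=+9->C; (1,3):dx=+7,dy=+12->C; (1,4):dx=-4,dy=-5->C; (1,5):dx=-3,dy=-4->C
  (1,6):dx=+3,dy=+6->C; (1,7):dx=-1,dy=+4->D; (1,8):dx=+1,dy=+3->C; (1,9):dx=+5,dy=+11->C
  (1,10):dx=+2,dy=-2->D; (2,3):dx=+3,dy=+3->C; (2,4):dx=-8,dy=-14->C; (2,5):dx=-7,dy=-13->C
  (2,6):dx=-1,dy=-3->C; (2,7):dx=-5,dy=-5->C; (2,8):dx=-3,dy=-6->C; (2,9):dx=+1,dy=+2->C
  (2,10):dx=-2,dy=-11->C; (3,4):dx=-11,dy=-17->C; (3,5):dx=-10,dy=-16->C; (3,6):dx=-4,dy=-6->C
  (3,7):dx=-8,dy=-8->C; (3,8):dx=-6,dy=-9->C; (3,9):dx=-2,dy=-1->C; (3,10):dx=-5,dy=-14->C
  (4,5):dx=+1,dy=+1->C; (4,6):dx=+7,dy=+11->C; (4,7):dx=+3,dy=+9->C; (4,8):dx=+5,dy=+8->C
  (4,9):dx=+9,dy=+16->C; (4,10):dx=+6,dy=+3->C; (5,6):dx=+6,dy=+10->C; (5,7):dx=+2,dy=+8->C
  (5,8):dx=+4,dy=+7->C; (5,9):dx=+8,dy=+15->C; (5,10):dx=+5,dy=+2->C; (6,7):dx=-4,dy=-2->C
  (6,8):dx=-2,dy=-3->C; (6,9):dx=+2,dy=+5->C; (6,10):dx=-1,dy=-8->C; (7,8):dx=+2,dy=-1->D
  (7,9):dx=+6,dy=+7->C; (7,10):dx=+3,dy=-6->D; (8,9):dx=+4,dy=+8->C; (8,10):dx=+1,dy=-5->D
  (9,10):dx=-3,dy=-13->C
Step 2: C = 40, D = 5, total pairs = 45.
Step 3: tau = (C - D)/(n(n-1)/2) = (40 - 5)/45 = 0.777778.
Step 4: Exact two-sided p-value (enumerate n! = 3628800 permutations of y under H0): p = 0.000946.
Step 5: alpha = 0.05. reject H0.

tau_b = 0.7778 (C=40, D=5), p = 0.000946, reject H0.


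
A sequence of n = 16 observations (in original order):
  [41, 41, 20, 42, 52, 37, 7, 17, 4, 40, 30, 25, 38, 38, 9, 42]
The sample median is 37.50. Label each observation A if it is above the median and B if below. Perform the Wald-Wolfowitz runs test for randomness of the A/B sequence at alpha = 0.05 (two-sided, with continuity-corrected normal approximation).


Step 1: Compute median = 37.50; label A = above, B = below.
Labels in order: AABAABBBBABBAABA  (n_A = 8, n_B = 8)
Step 2: Count runs R = 9.
Step 3: Under H0 (random ordering), E[R] = 2*n_A*n_B/(n_A+n_B) + 1 = 2*8*8/16 + 1 = 9.0000.
        Var[R] = 2*n_A*n_B*(2*n_A*n_B - n_A - n_B) / ((n_A+n_B)^2 * (n_A+n_B-1)) = 14336/3840 = 3.7333.
        SD[R] = 1.9322.
Step 4: R = E[R], so z = 0 with no continuity correction.
Step 5: Two-sided p-value via normal approximation = 2*(1 - Phi(|z|)) = 1.000000.
Step 6: alpha = 0.05. fail to reject H0.

R = 9, z = 0.0000, p = 1.000000, fail to reject H0.


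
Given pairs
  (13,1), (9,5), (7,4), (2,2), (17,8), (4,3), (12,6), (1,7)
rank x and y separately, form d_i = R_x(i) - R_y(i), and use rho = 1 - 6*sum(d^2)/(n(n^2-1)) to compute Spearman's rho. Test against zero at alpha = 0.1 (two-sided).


Step 1: Rank x and y separately (midranks; no ties here).
rank(x): 13->7, 9->5, 7->4, 2->2, 17->8, 4->3, 12->6, 1->1
rank(y): 1->1, 5->5, 4->4, 2->2, 8->8, 3->3, 6->6, 7->7
Step 2: d_i = R_x(i) - R_y(i); compute d_i^2.
  (7-1)^2=36, (5-5)^2=0, (4-4)^2=0, (2-2)^2=0, (8-8)^2=0, (3-3)^2=0, (6-6)^2=0, (1-7)^2=36
sum(d^2) = 72.
Step 3: rho = 1 - 6*72 / (8*(8^2 - 1)) = 1 - 432/504 = 0.142857.
Step 4: Under H0, t = rho * sqrt((n-2)/(1-rho^2)) = 0.3536 ~ t(6).
Step 5: Two-sided p-value from the t-distribution with 6 df = 0.735765.
Step 6: alpha = 0.1. fail to reject H0.

rho = 0.1429, p = 0.735765, fail to reject H0 at alpha = 0.1.


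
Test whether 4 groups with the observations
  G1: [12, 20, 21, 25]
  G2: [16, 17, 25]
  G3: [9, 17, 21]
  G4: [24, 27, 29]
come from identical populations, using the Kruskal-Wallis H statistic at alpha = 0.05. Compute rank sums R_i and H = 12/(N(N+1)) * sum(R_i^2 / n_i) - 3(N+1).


Step 1: Combine all N = 13 observations and assign midranks.
sorted (value, group, rank): (9,G3,1), (12,G1,2), (16,G2,3), (17,G2,4.5), (17,G3,4.5), (20,G1,6), (21,G1,7.5), (21,G3,7.5), (24,G4,9), (25,G1,10.5), (25,G2,10.5), (27,G4,12), (29,G4,13)
Step 2: Sum ranks within each group.
R_1 = 26 (n_1 = 4)
R_2 = 18 (n_2 = 3)
R_3 = 13 (n_3 = 3)
R_4 = 34 (n_4 = 3)
Step 3: H = 12/(N(N+1)) * sum(R_i^2/n_i) - 3(N+1)
     = 12/(13*14) * (26^2/4 + 18^2/3 + 13^2/3 + 34^2/3) - 3*14
     = 0.065934 * 718.667 - 42
     = 5.384615.
Step 4: Ties present; correction factor C = 1 - 18/(13^3 - 13) = 0.991758. Corrected H = 5.384615 / 0.991758 = 5.429363.
Step 5: Under H0, H ~ chi^2(3); p-value = 0.142925.
Step 6: alpha = 0.05. fail to reject H0.

H = 5.4294, df = 3, p = 0.142925, fail to reject H0.


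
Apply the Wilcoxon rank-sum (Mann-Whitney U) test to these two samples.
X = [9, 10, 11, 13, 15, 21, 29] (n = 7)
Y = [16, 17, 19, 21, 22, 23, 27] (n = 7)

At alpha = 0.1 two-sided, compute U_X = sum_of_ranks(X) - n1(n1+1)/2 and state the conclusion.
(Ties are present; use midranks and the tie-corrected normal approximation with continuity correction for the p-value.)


Step 1: Combine and sort all 14 observations; assign midranks.
sorted (value, group): (9,X), (10,X), (11,X), (13,X), (15,X), (16,Y), (17,Y), (19,Y), (21,X), (21,Y), (22,Y), (23,Y), (27,Y), (29,X)
ranks: 9->1, 10->2, 11->3, 13->4, 15->5, 16->6, 17->7, 19->8, 21->9.5, 21->9.5, 22->11, 23->12, 27->13, 29->14
Step 2: Rank sum for X: R1 = 1 + 2 + 3 + 4 + 5 + 9.5 + 14 = 38.5.
Step 3: U_X = R1 - n1(n1+1)/2 = 38.5 - 7*8/2 = 38.5 - 28 = 10.5.
       U_Y = n1*n2 - U_X = 49 - 10.5 = 38.5.
Step 4: Ties are present, so use the tie-corrected normal approximation (with continuity correction) for the p-value.
Step 5: p-value = 0.084192; compare to alpha = 0.1. reject H0.

U_X = 10.5, p = 0.084192, reject H0 at alpha = 0.1.


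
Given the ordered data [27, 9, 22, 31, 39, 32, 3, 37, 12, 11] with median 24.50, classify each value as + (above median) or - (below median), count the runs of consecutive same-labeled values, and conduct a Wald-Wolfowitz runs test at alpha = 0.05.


Step 1: Compute median = 24.50; label A = above, B = below.
Labels in order: ABBAAABABB  (n_A = 5, n_B = 5)
Step 2: Count runs R = 6.
Step 3: Under H0 (random ordering), E[R] = 2*n_A*n_B/(n_A+n_B) + 1 = 2*5*5/10 + 1 = 6.0000.
        Var[R] = 2*n_A*n_B*(2*n_A*n_B - n_A - n_B) / ((n_A+n_B)^2 * (n_A+n_B-1)) = 2000/900 = 2.2222.
        SD[R] = 1.4907.
Step 4: R = E[R], so z = 0 with no continuity correction.
Step 5: Two-sided p-value via normal approximation = 2*(1 - Phi(|z|)) = 1.000000.
Step 6: alpha = 0.05. fail to reject H0.

R = 6, z = 0.0000, p = 1.000000, fail to reject H0.


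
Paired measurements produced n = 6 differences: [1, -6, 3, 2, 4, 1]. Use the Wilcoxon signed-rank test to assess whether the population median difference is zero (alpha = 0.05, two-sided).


Step 1: Drop any zero differences (none here) and take |d_i|.
|d| = [1, 6, 3, 2, 4, 1]
Step 2: Midrank |d_i| (ties get averaged ranks).
ranks: |1|->1.5, |6|->6, |3|->4, |2|->3, |4|->5, |1|->1.5
Step 3: Attach original signs; sum ranks with positive sign and with negative sign.
W+ = 1.5 + 4 + 3 + 5 + 1.5 = 15
W- = 6 = 6
(Check: W+ + W- = 21 should equal n(n+1)/2 = 21.)
Step 4: Test statistic W = min(W+, W-) = 6.
Step 5: Ties in |d|, so use the tie-corrected normal approximation.
        E[W] = n(n+1)/4 = 6*7/4 = 10.5.
        Tie groups: |d|=1 (t=2); sum(t^3 - t) = 6.
        Var[W] = n(n+1)(2n+1)/24 - sum(t^3-t)/48 = 546/24 - 6/48 = 22.625.
        z = (W - E[W]) / sqrt(Var[W]) = (6 - 10.5) / 4.7566 = -0.9461.
        Two-sided p = 2*Phi(z) = 0.344118.
Step 6: alpha = 0.05. fail to reject H0.

W+ = 15, W- = 6, W = min = 6, p = 0.344118, fail to reject H0.


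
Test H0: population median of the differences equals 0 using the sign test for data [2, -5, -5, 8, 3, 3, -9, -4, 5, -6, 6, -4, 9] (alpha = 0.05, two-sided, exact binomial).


Step 1: Discard zero differences. Original n = 13; n_eff = number of nonzero differences = 13.
Nonzero differences (with sign): +2, -5, -5, +8, +3, +3, -9, -4, +5, -6, +6, -4, +9
Step 2: Count signs: positive = 7, negative = 6.
Step 3: Under H0: P(positive) = 0.5, so the number of positives S ~ Bin(13, 0.5).
Step 4: Two-sided exact p-value = sum of Bin(13,0.5) probabilities at or below the observed probability = 1.000000.
Step 5: alpha = 0.05. fail to reject H0.

n_eff = 13, pos = 7, neg = 6, p = 1.000000, fail to reject H0.


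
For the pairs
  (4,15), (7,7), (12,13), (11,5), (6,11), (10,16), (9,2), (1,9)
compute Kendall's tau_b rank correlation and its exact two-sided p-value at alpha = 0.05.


Step 1: Enumerate the 28 unordered pairs (i,j) with i<j and classify each by sign(x_j-x_i) * sign(y_j-y_i).
  (1,2):dx=+3,dy=-8->D; (1,3):dx=+8,dy=-2->D; (1,4):dx=+7,dy=-10->D; (1,5):dx=+2,dy=-4->D
  (1,6):dx=+6,dy=+1->C; (1,7):dx=+5,dy=-13->D; (1,8):dx=-3,dy=-6->C; (2,3):dx=+5,dy=+6->C
  (2,4):dx=+4,dy=-2->D; (2,5):dx=-1,dy=+4->D; (2,6):dx=+3,dy=+9->C; (2,7):dx=+2,dy=-5->D
  (2,8):dx=-6,dy=+2->D; (3,4):dx=-1,dy=-8->C; (3,5):dx=-6,dy=-2->C; (3,6):dx=-2,dy=+3->D
  (3,7):dx=-3,dy=-11->C; (3,8):dx=-11,dy=-4->C; (4,5):dx=-5,dy=+6->D; (4,6):dx=-1,dy=+11->D
  (4,7):dx=-2,dy=-3->C; (4,8):dx=-10,dy=+4->D; (5,6):dx=+4,dy=+5->C; (5,7):dx=+3,dy=-9->D
  (5,8):dx=-5,dy=-2->C; (6,7):dx=-1,dy=-14->C; (6,8):dx=-9,dy=-7->C; (7,8):dx=-8,dy=+7->D
Step 2: C = 13, D = 15, total pairs = 28.
Step 3: tau = (C - D)/(n(n-1)/2) = (13 - 15)/28 = -0.071429.
Step 4: Exact two-sided p-value (enumerate n! = 40320 permutations of y under H0): p = 0.904861.
Step 5: alpha = 0.05. fail to reject H0.

tau_b = -0.0714 (C=13, D=15), p = 0.904861, fail to reject H0.


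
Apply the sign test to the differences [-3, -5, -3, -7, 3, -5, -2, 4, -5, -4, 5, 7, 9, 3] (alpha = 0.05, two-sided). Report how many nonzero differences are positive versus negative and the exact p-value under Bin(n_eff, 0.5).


Step 1: Discard zero differences. Original n = 14; n_eff = number of nonzero differences = 14.
Nonzero differences (with sign): -3, -5, -3, -7, +3, -5, -2, +4, -5, -4, +5, +7, +9, +3
Step 2: Count signs: positive = 6, negative = 8.
Step 3: Under H0: P(positive) = 0.5, so the number of positives S ~ Bin(14, 0.5).
Step 4: Two-sided exact p-value = sum of Bin(14,0.5) probabilities at or below the observed probability = 0.790527.
Step 5: alpha = 0.05. fail to reject H0.

n_eff = 14, pos = 6, neg = 8, p = 0.790527, fail to reject H0.


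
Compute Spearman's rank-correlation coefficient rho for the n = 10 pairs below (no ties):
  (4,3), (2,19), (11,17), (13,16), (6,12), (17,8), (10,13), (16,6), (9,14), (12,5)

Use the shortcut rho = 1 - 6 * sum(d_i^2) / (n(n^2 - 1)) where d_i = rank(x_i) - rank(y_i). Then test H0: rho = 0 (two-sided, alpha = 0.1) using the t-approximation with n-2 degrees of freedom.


Step 1: Rank x and y separately (midranks; no ties here).
rank(x): 4->2, 2->1, 11->6, 13->8, 6->3, 17->10, 10->5, 16->9, 9->4, 12->7
rank(y): 3->1, 19->10, 17->9, 16->8, 12->5, 8->4, 13->6, 6->3, 14->7, 5->2
Step 2: d_i = R_x(i) - R_y(i); compute d_i^2.
  (2-1)^2=1, (1-10)^2=81, (6-9)^2=9, (8-8)^2=0, (3-5)^2=4, (10-4)^2=36, (5-6)^2=1, (9-3)^2=36, (4-7)^2=9, (7-2)^2=25
sum(d^2) = 202.
Step 3: rho = 1 - 6*202 / (10*(10^2 - 1)) = 1 - 1212/990 = -0.224242.
Step 4: Under H0, t = rho * sqrt((n-2)/(1-rho^2)) = -0.6508 ~ t(8).
Step 5: Two-sided p-value from the t-distribution with 8 df = 0.533401.
Step 6: alpha = 0.1. fail to reject H0.

rho = -0.2242, p = 0.533401, fail to reject H0 at alpha = 0.1.


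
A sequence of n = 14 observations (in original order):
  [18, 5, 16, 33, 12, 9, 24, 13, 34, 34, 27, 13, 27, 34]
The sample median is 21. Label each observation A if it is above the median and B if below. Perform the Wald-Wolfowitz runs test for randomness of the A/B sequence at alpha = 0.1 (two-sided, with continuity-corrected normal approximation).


Step 1: Compute median = 21; label A = above, B = below.
Labels in order: BBBABBABAAABAA  (n_A = 7, n_B = 7)
Step 2: Count runs R = 8.
Step 3: Under H0 (random ordering), E[R] = 2*n_A*n_B/(n_A+n_B) + 1 = 2*7*7/14 + 1 = 8.0000.
        Var[R] = 2*n_A*n_B*(2*n_A*n_B - n_A - n_B) / ((n_A+n_B)^2 * (n_A+n_B-1)) = 8232/2548 = 3.2308.
        SD[R] = 1.7974.
Step 4: R = E[R], so z = 0 with no continuity correction.
Step 5: Two-sided p-value via normal approximation = 2*(1 - Phi(|z|)) = 1.000000.
Step 6: alpha = 0.1. fail to reject H0.

R = 8, z = 0.0000, p = 1.000000, fail to reject H0.


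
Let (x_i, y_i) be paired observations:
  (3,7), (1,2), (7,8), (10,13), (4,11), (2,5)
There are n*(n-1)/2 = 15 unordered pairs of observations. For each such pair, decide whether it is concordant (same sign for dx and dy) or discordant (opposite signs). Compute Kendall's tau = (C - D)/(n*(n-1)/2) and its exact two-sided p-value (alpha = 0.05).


Step 1: Enumerate the 15 unordered pairs (i,j) with i<j and classify each by sign(x_j-x_i) * sign(y_j-y_i).
  (1,2):dx=-2,dy=-5->C; (1,3):dx=+4,dy=+1->C; (1,4):dx=+7,dy=+6->C; (1,5):dx=+1,dy=+4->C
  (1,6):dx=-1,dy=-2->C; (2,3):dx=+6,dy=+6->C; (2,4):dx=+9,dy=+11->C; (2,5):dx=+3,dy=+9->C
  (2,6):dx=+1,dy=+3->C; (3,4):dx=+3,dy=+5->C; (3,5):dx=-3,dy=+3->D; (3,6):dx=-5,dy=-3->C
  (4,5):dx=-6,dy=-2->C; (4,6):dx=-8,dy=-8->C; (5,6):dx=-2,dy=-6->C
Step 2: C = 14, D = 1, total pairs = 15.
Step 3: tau = (C - D)/(n(n-1)/2) = (14 - 1)/15 = 0.866667.
Step 4: Exact two-sided p-value (enumerate n! = 720 permutations of y under H0): p = 0.016667.
Step 5: alpha = 0.05. reject H0.

tau_b = 0.8667 (C=14, D=1), p = 0.016667, reject H0.


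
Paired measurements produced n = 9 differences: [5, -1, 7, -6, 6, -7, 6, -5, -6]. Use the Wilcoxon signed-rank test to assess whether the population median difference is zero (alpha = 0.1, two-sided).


Step 1: Drop any zero differences (none here) and take |d_i|.
|d| = [5, 1, 7, 6, 6, 7, 6, 5, 6]
Step 2: Midrank |d_i| (ties get averaged ranks).
ranks: |5|->2.5, |1|->1, |7|->8.5, |6|->5.5, |6|->5.5, |7|->8.5, |6|->5.5, |5|->2.5, |6|->5.5
Step 3: Attach original signs; sum ranks with positive sign and with negative sign.
W+ = 2.5 + 8.5 + 5.5 + 5.5 = 22
W- = 1 + 5.5 + 8.5 + 2.5 + 5.5 = 23
(Check: W+ + W- = 45 should equal n(n+1)/2 = 45.)
Step 4: Test statistic W = min(W+, W-) = 22.
Step 5: Ties in |d|, so use the tie-corrected normal approximation.
        E[W] = n(n+1)/4 = 9*10/4 = 22.5.
        Tie groups: |d|=5 (t=2), |d|=6 (t=4), |d|=7 (t=2); sum(t^3 - t) = 72.
        Var[W] = n(n+1)(2n+1)/24 - sum(t^3-t)/48 = 1710/24 - 72/48 = 69.75.
        z = (W - E[W]) / sqrt(Var[W]) = (22 - 22.5) / 8.3516 = -0.0599.
        Two-sided p = 2*Phi(z) = 0.952260.
Step 6: alpha = 0.1. fail to reject H0.

W+ = 22, W- = 23, W = min = 22, p = 0.952260, fail to reject H0.


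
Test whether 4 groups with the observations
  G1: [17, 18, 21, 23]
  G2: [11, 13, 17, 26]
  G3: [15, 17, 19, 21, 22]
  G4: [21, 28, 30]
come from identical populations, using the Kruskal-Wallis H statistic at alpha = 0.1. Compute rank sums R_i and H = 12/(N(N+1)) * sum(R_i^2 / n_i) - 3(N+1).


Step 1: Combine all N = 16 observations and assign midranks.
sorted (value, group, rank): (11,G2,1), (13,G2,2), (15,G3,3), (17,G1,5), (17,G2,5), (17,G3,5), (18,G1,7), (19,G3,8), (21,G1,10), (21,G3,10), (21,G4,10), (22,G3,12), (23,G1,13), (26,G2,14), (28,G4,15), (30,G4,16)
Step 2: Sum ranks within each group.
R_1 = 35 (n_1 = 4)
R_2 = 22 (n_2 = 4)
R_3 = 38 (n_3 = 5)
R_4 = 41 (n_4 = 3)
Step 3: H = 12/(N(N+1)) * sum(R_i^2/n_i) - 3(N+1)
     = 12/(16*17) * (35^2/4 + 22^2/4 + 38^2/5 + 41^2/3) - 3*17
     = 0.044118 * 1276.38 - 51
     = 5.311029.
Step 4: Ties present; correction factor C = 1 - 48/(16^3 - 16) = 0.988235. Corrected H = 5.311029 / 0.988235 = 5.374256.
Step 5: Under H0, H ~ chi^2(3); p-value = 0.146356.
Step 6: alpha = 0.1. fail to reject H0.

H = 5.3743, df = 3, p = 0.146356, fail to reject H0.


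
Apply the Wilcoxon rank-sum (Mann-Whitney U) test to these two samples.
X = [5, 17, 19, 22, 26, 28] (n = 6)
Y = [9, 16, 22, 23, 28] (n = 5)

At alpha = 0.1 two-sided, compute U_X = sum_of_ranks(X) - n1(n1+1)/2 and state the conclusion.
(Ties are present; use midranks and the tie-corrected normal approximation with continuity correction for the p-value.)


Step 1: Combine and sort all 11 observations; assign midranks.
sorted (value, group): (5,X), (9,Y), (16,Y), (17,X), (19,X), (22,X), (22,Y), (23,Y), (26,X), (28,X), (28,Y)
ranks: 5->1, 9->2, 16->3, 17->4, 19->5, 22->6.5, 22->6.5, 23->8, 26->9, 28->10.5, 28->10.5
Step 2: Rank sum for X: R1 = 1 + 4 + 5 + 6.5 + 9 + 10.5 = 36.
Step 3: U_X = R1 - n1(n1+1)/2 = 36 - 6*7/2 = 36 - 21 = 15.
       U_Y = n1*n2 - U_X = 30 - 15 = 15.
Step 4: Ties are present, so use the tie-corrected normal approximation (with continuity correction) for the p-value.
Step 5: p-value = 1.000000; compare to alpha = 0.1. fail to reject H0.

U_X = 15, p = 1.000000, fail to reject H0 at alpha = 0.1.


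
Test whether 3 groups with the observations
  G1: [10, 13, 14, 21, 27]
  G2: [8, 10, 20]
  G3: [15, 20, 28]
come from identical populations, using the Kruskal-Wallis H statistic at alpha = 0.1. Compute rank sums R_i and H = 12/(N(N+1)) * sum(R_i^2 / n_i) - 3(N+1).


Step 1: Combine all N = 11 observations and assign midranks.
sorted (value, group, rank): (8,G2,1), (10,G1,2.5), (10,G2,2.5), (13,G1,4), (14,G1,5), (15,G3,6), (20,G2,7.5), (20,G3,7.5), (21,G1,9), (27,G1,10), (28,G3,11)
Step 2: Sum ranks within each group.
R_1 = 30.5 (n_1 = 5)
R_2 = 11 (n_2 = 3)
R_3 = 24.5 (n_3 = 3)
Step 3: H = 12/(N(N+1)) * sum(R_i^2/n_i) - 3(N+1)
     = 12/(11*12) * (30.5^2/5 + 11^2/3 + 24.5^2/3) - 3*12
     = 0.090909 * 426.467 - 36
     = 2.769697.
Step 4: Ties present; correction factor C = 1 - 12/(11^3 - 11) = 0.990909. Corrected H = 2.769697 / 0.990909 = 2.795107.
Step 5: Under H0, H ~ chi^2(2); p-value = 0.247201.
Step 6: alpha = 0.1. fail to reject H0.

H = 2.7951, df = 2, p = 0.247201, fail to reject H0.


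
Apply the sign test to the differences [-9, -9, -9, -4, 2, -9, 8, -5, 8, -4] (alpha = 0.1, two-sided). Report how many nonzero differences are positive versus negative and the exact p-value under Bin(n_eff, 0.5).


Step 1: Discard zero differences. Original n = 10; n_eff = number of nonzero differences = 10.
Nonzero differences (with sign): -9, -9, -9, -4, +2, -9, +8, -5, +8, -4
Step 2: Count signs: positive = 3, negative = 7.
Step 3: Under H0: P(positive) = 0.5, so the number of positives S ~ Bin(10, 0.5).
Step 4: Two-sided exact p-value = sum of Bin(10,0.5) probabilities at or below the observed probability = 0.343750.
Step 5: alpha = 0.1. fail to reject H0.

n_eff = 10, pos = 3, neg = 7, p = 0.343750, fail to reject H0.


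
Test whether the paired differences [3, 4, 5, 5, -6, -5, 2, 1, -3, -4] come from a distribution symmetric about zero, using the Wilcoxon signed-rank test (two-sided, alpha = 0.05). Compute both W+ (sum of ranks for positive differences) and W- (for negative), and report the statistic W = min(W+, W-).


Step 1: Drop any zero differences (none here) and take |d_i|.
|d| = [3, 4, 5, 5, 6, 5, 2, 1, 3, 4]
Step 2: Midrank |d_i| (ties get averaged ranks).
ranks: |3|->3.5, |4|->5.5, |5|->8, |5|->8, |6|->10, |5|->8, |2|->2, |1|->1, |3|->3.5, |4|->5.5
Step 3: Attach original signs; sum ranks with positive sign and with negative sign.
W+ = 3.5 + 5.5 + 8 + 8 + 2 + 1 = 28
W- = 10 + 8 + 3.5 + 5.5 = 27
(Check: W+ + W- = 55 should equal n(n+1)/2 = 55.)
Step 4: Test statistic W = min(W+, W-) = 27.
Step 5: Ties in |d|, so use the tie-corrected normal approximation.
        E[W] = n(n+1)/4 = 10*11/4 = 27.5.
        Tie groups: |d|=3 (t=2), |d|=4 (t=2), |d|=5 (t=3); sum(t^3 - t) = 36.
        Var[W] = n(n+1)(2n+1)/24 - sum(t^3-t)/48 = 2310/24 - 36/48 = 95.5.
        z = (W - E[W]) / sqrt(Var[W]) = (27 - 27.5) / 9.7724 = -0.0512.
        Two-sided p = 2*Phi(z) = 0.959194.
Step 6: alpha = 0.05. fail to reject H0.

W+ = 28, W- = 27, W = min = 27, p = 0.959194, fail to reject H0.


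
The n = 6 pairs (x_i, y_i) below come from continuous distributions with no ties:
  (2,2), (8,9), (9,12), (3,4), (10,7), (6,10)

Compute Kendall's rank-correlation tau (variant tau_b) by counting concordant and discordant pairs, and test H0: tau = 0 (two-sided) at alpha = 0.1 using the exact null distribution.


Step 1: Enumerate the 15 unordered pairs (i,j) with i<j and classify each by sign(x_j-x_i) * sign(y_j-y_i).
  (1,2):dx=+6,dy=+7->C; (1,3):dx=+7,dy=+10->C; (1,4):dx=+1,dy=+2->C; (1,5):dx=+8,dy=+5->C
  (1,6):dx=+4,dy=+8->C; (2,3):dx=+1,dy=+3->C; (2,4):dx=-5,dy=-5->C; (2,5):dx=+2,dy=-2->D
  (2,6):dx=-2,dy=+1->D; (3,4):dx=-6,dy=-8->C; (3,5):dx=+1,dy=-5->D; (3,6):dx=-3,dy=-2->C
  (4,5):dx=+7,dy=+3->C; (4,6):dx=+3,dy=+6->C; (5,6):dx=-4,dy=+3->D
Step 2: C = 11, D = 4, total pairs = 15.
Step 3: tau = (C - D)/(n(n-1)/2) = (11 - 4)/15 = 0.466667.
Step 4: Exact two-sided p-value (enumerate n! = 720 permutations of y under H0): p = 0.272222.
Step 5: alpha = 0.1. fail to reject H0.

tau_b = 0.4667 (C=11, D=4), p = 0.272222, fail to reject H0.


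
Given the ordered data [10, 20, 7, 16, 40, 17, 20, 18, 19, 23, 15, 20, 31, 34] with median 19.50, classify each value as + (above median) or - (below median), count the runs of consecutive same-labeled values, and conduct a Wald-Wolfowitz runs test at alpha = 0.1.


Step 1: Compute median = 19.50; label A = above, B = below.
Labels in order: BABBABABBABAAA  (n_A = 7, n_B = 7)
Step 2: Count runs R = 10.
Step 3: Under H0 (random ordering), E[R] = 2*n_A*n_B/(n_A+n_B) + 1 = 2*7*7/14 + 1 = 8.0000.
        Var[R] = 2*n_A*n_B*(2*n_A*n_B - n_A - n_B) / ((n_A+n_B)^2 * (n_A+n_B-1)) = 8232/2548 = 3.2308.
        SD[R] = 1.7974.
Step 4: Continuity-corrected z = (R - 0.5 - E[R]) / SD[R] = (10 - 0.5 - 8.0000) / 1.7974 = 0.8345.
Step 5: Two-sided p-value via normal approximation = 2*(1 - Phi(|z|)) = 0.403986.
Step 6: alpha = 0.1. fail to reject H0.

R = 10, z = 0.8345, p = 0.403986, fail to reject H0.


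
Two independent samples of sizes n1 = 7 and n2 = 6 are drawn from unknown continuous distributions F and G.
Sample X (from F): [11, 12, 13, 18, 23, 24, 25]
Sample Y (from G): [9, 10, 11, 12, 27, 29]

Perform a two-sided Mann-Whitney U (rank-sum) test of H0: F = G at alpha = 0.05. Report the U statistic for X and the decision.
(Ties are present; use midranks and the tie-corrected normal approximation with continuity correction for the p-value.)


Step 1: Combine and sort all 13 observations; assign midranks.
sorted (value, group): (9,Y), (10,Y), (11,X), (11,Y), (12,X), (12,Y), (13,X), (18,X), (23,X), (24,X), (25,X), (27,Y), (29,Y)
ranks: 9->1, 10->2, 11->3.5, 11->3.5, 12->5.5, 12->5.5, 13->7, 18->8, 23->9, 24->10, 25->11, 27->12, 29->13
Step 2: Rank sum for X: R1 = 3.5 + 5.5 + 7 + 8 + 9 + 10 + 11 = 54.
Step 3: U_X = R1 - n1(n1+1)/2 = 54 - 7*8/2 = 54 - 28 = 26.
       U_Y = n1*n2 - U_X = 42 - 26 = 16.
Step 4: Ties are present, so use the tie-corrected normal approximation (with continuity correction) for the p-value.
Step 5: p-value = 0.519167; compare to alpha = 0.05. fail to reject H0.

U_X = 26, p = 0.519167, fail to reject H0 at alpha = 0.05.
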